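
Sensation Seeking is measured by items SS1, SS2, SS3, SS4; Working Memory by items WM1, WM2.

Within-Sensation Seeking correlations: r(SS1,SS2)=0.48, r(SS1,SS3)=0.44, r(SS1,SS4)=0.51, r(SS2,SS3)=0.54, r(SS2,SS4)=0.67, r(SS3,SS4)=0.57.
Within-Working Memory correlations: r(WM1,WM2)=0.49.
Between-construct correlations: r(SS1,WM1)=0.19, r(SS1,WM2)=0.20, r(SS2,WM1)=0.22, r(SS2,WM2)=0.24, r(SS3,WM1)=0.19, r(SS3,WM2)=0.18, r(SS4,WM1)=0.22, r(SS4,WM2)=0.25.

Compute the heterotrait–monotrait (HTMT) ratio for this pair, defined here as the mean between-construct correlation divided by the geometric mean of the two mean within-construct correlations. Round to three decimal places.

Mean heterotrait r = 1.69/8 = 0.2113.
Mean within-SS = 3.21/6 = 0.5350; mean within-WM = 0.49/1 = 0.4900.
Geometric mean = √(0.5350 × 0.4900) = 0.5120.
HTMT = 0.2113 / 0.5120 = 0.413.

0.413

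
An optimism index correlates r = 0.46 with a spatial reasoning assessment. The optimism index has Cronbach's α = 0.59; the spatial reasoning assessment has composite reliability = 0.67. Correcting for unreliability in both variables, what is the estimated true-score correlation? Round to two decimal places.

r_true = r_obs / √(r_xx · r_yy) = 0.46 / √(0.59 × 0.67) = 0.46 / √0.3953 = 0.46 / 0.6287 ≈ 0.73.

0.73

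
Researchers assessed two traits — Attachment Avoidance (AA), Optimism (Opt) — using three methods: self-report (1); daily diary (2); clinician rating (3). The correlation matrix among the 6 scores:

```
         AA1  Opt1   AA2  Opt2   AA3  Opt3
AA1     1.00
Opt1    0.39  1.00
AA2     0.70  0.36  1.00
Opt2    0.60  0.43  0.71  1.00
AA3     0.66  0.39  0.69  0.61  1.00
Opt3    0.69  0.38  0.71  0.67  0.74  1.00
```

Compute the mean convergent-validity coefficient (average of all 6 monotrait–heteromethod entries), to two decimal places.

Convergent values: 0.70, 0.66, 0.69, 0.43, 0.38, 0.67; mean = 3.53/6 = 0.59.

0.59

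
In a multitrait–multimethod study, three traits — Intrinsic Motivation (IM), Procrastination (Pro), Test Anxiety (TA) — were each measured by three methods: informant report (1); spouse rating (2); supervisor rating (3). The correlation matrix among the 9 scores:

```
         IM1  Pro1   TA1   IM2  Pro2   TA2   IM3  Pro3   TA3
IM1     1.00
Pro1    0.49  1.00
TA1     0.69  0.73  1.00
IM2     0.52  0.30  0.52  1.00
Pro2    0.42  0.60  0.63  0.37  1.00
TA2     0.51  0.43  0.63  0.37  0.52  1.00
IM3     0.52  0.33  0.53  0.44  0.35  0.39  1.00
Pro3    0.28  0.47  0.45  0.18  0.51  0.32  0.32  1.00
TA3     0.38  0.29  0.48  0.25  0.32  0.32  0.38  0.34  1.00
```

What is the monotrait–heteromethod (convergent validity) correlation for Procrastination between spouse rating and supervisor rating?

Same trait (Pro), different methods: r(Pro2, Pro3) = 0.51.

0.51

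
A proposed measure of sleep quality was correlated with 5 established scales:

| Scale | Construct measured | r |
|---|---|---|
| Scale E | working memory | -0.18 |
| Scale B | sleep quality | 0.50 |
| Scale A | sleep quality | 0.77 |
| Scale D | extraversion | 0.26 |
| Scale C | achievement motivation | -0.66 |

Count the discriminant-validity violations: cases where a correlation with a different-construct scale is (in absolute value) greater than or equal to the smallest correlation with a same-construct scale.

Convergent (same construct = sleep quality): Scale B, Scale A.
Smallest convergent = 0.50. Discriminant |r|: 0.18, 0.26, 0.66; count ≥ 0.50 → 1.

1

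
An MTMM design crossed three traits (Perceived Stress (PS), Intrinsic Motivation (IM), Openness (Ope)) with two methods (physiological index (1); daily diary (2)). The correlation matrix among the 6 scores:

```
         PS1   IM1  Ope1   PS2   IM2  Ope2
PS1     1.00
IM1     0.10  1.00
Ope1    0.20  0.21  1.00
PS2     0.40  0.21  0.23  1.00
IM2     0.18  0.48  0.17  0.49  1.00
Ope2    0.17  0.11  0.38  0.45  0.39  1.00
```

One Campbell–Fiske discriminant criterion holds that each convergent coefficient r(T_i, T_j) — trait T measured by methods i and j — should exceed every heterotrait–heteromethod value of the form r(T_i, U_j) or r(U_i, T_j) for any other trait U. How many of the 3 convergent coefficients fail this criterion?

0

Each convergent coefficient versus the relevant comparison correlations:
PS (methods 1·2): 0.40 vs {0.18, 0.21, 0.17, 0.23} → pass.
IM (methods 1·2): 0.48 vs {0.21, 0.18, 0.11, 0.17} → pass.
Ope (methods 1·2): 0.38 vs {0.23, 0.17, 0.17, 0.11} → pass.
0 of 3 fail.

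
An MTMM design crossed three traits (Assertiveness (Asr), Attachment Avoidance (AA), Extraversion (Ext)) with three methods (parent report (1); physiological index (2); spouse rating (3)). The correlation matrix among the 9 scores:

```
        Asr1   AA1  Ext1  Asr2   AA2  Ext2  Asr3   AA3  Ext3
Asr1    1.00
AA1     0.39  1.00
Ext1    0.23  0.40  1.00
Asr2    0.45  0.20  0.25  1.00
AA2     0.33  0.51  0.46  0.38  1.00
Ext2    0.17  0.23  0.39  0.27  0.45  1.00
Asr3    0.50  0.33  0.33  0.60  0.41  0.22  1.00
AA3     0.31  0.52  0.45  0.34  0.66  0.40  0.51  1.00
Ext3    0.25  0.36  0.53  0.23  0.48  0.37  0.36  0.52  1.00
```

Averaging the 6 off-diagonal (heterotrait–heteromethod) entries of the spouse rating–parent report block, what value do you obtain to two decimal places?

HTHM values (method 3 × method 1): 0.33, 0.33, 0.31, 0.45, 0.25, 0.36; mean = 2.03/6 = 0.34.

0.34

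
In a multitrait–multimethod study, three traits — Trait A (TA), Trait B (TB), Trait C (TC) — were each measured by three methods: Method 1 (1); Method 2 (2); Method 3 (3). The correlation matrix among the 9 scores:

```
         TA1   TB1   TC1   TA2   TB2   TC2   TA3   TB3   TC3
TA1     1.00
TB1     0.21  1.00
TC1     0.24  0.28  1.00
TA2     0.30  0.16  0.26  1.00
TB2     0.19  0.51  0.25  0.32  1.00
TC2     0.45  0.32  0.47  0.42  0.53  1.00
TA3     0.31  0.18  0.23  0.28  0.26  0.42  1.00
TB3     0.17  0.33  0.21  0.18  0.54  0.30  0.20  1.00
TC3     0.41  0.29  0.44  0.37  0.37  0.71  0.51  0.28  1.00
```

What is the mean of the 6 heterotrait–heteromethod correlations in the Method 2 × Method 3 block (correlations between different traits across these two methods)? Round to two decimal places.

0.32

HTHM values (method 2 × method 3): 0.18, 0.37, 0.26, 0.37, 0.42, 0.30; mean = 1.90/6 = 0.32.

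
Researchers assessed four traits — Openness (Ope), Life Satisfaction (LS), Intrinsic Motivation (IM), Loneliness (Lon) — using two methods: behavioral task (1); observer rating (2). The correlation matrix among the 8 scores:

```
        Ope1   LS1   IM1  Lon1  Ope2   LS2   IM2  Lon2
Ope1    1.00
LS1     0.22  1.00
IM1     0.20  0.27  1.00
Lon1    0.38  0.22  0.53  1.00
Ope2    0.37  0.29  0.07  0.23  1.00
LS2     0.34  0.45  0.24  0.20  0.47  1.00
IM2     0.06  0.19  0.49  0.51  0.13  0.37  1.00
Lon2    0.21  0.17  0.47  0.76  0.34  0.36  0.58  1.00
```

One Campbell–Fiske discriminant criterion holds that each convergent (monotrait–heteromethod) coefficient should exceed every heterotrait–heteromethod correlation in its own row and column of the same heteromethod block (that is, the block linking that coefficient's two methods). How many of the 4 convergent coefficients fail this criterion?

Convergent coefficients and their comparison sets:
Ope (methods 1·2): 0.37 vs {0.34, 0.29, 0.06, 0.07, 0.21, 0.23} → pass.
LS (methods 1·2): 0.45 vs {0.29, 0.34, 0.19, 0.24, 0.17, 0.20} → pass.
IM (methods 1·2): 0.49 vs {0.07, 0.06, 0.24, 0.19, 0.47, 0.51} → fail.
Lon (methods 1·2): 0.76 vs {0.23, 0.21, 0.20, 0.17, 0.51, 0.47} → pass.
1 of 4 fail.

1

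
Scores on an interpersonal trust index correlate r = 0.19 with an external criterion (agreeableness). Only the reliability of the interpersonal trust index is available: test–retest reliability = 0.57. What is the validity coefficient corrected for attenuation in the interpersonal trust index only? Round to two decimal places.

Single correction: r_c = r_obs / √r_xx = 0.19 / √0.57 = 0.19 / 0.7550 ≈ 0.25.

0.25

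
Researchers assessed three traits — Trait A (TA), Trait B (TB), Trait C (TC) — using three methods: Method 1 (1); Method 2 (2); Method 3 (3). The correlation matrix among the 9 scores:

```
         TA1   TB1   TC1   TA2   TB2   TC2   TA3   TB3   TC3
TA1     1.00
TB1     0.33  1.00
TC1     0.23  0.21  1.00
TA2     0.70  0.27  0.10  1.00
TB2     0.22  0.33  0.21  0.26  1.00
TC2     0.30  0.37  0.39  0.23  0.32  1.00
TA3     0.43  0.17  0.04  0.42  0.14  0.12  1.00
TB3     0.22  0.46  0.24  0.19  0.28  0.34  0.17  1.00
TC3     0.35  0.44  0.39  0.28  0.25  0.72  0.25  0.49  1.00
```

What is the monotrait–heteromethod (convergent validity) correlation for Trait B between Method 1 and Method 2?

0.33

Same trait (TB), different methods: r(TB1, TB2) = 0.33.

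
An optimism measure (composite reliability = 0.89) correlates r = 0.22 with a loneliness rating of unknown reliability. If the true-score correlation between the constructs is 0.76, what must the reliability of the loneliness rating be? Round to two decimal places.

r_true = r_obs / √(r_xx · r_yy) ⇒ 0.76 = 0.22 / √(0.89 · r_yy).
√(0.89 · r_yy) = 0.22 / 0.76 = 0.2895; 0.89 · r_yy = 0.0838; r_yy = 0.0838 / 0.89 ≈ 0.09.

0.09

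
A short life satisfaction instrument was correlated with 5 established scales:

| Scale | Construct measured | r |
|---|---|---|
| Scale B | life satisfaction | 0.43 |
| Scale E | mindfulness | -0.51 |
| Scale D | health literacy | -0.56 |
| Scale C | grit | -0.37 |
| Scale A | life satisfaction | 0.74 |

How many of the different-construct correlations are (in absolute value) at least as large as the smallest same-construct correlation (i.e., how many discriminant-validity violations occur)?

Convergent (same construct = life satisfaction): Scale B, Scale A.
Smallest convergent = 0.43. Discriminant |r|: 0.51, 0.56, 0.37; count ≥ 0.43 → 2.

2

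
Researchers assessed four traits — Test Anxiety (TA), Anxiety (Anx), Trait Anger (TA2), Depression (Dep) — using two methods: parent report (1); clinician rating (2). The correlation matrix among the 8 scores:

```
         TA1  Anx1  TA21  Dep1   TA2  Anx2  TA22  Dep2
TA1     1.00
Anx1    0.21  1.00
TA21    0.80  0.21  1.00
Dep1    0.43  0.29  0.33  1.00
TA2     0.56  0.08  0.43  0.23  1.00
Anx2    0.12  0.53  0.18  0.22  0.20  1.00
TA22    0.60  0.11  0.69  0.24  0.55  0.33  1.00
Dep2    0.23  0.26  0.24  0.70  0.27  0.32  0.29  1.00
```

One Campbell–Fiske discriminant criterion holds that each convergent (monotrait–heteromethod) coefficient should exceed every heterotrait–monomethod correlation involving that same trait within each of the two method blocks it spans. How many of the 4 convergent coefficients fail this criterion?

2

Checking each validity diagonal entry against its comparison values:
TA (methods 1·2): 0.56 vs {0.21, 0.20, 0.80, 0.55, 0.43, 0.27} → fail.
Anx (methods 1·2): 0.53 vs {0.21, 0.20, 0.21, 0.33, 0.29, 0.32} → pass.
TA2 (methods 1·2): 0.69 vs {0.80, 0.55, 0.21, 0.33, 0.33, 0.29} → fail.
Dep (methods 1·2): 0.70 vs {0.43, 0.27, 0.29, 0.32, 0.33, 0.29} → pass.
2 of 4 fail.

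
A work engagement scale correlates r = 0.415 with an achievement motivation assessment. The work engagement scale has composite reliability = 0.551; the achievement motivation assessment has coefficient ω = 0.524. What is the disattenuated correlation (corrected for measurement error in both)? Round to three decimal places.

r_true = r_obs / √(r_xx · r_yy) = 0.415 / √(0.551 × 0.524) = 0.415 / √0.288724 = 0.415 / 0.5373 ≈ 0.772.

0.772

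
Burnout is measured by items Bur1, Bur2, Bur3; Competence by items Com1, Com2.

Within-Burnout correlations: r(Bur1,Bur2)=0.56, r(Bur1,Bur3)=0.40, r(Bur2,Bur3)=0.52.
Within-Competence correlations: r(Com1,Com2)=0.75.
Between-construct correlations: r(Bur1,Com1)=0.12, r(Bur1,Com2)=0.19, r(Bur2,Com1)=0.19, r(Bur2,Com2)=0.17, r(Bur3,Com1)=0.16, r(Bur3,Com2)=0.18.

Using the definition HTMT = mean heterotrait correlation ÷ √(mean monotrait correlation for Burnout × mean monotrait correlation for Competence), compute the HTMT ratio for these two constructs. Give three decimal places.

0.277

Mean between = 1.01/6 = 0.1683.
Mean within-Bur = 1.48/3 = 0.4933; mean within-Com = 0.75/1 = 0.7500.
Geometric mean = √(0.4933 × 0.7500) = 0.6083.
HTMT = 0.1683 / 0.6083 = 0.277.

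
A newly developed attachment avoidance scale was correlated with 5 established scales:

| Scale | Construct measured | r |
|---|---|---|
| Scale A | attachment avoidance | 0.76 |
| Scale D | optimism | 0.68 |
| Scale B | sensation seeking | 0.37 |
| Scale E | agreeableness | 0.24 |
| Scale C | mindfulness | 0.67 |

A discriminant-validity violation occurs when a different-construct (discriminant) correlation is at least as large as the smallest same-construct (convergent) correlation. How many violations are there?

Convergent (same construct = attachment avoidance): Scale A.
Smallest convergent = 0.76. Discriminant values: 0.68, 0.37, 0.24, 0.67; count ≥ 0.76 → 0.

0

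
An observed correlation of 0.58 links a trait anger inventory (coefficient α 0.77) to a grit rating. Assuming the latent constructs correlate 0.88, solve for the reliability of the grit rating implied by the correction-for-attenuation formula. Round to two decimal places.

0.56

r_true = r_obs / √(r_xx · r_yy) ⇒ 0.88 = 0.58 / √(0.77 · r_yy).
√(0.77 · r_yy) = 0.58 / 0.88 = 0.6591; 0.77 · r_yy = 0.4344; r_yy = 0.4344 / 0.77 ≈ 0.56.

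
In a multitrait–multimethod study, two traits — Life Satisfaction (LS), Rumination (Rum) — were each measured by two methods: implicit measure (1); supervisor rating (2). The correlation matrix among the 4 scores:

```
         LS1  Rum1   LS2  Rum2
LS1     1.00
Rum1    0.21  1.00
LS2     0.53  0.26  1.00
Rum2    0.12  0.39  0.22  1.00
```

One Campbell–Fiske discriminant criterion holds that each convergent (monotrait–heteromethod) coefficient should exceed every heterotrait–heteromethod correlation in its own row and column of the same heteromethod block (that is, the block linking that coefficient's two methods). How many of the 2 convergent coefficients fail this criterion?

0

Convergent coefficients and their comparison sets:
LS (methods 1·2): 0.53 vs {0.12, 0.26} → pass.
Rum (methods 1·2): 0.39 vs {0.26, 0.12} → pass.
0 of 2 fail.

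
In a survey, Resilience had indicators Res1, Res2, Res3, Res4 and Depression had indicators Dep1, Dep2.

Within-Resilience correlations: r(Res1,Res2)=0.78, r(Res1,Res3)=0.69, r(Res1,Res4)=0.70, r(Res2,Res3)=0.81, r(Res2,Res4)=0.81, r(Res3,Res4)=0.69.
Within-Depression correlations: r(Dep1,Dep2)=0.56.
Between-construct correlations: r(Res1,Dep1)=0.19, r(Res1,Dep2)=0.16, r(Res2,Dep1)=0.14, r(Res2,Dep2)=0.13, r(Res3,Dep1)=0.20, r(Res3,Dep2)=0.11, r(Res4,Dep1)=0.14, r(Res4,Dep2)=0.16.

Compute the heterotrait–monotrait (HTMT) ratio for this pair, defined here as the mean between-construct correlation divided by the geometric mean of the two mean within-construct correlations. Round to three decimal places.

Between-construct mean = 1.23/8 = 0.1538.
Mean within-Res = 4.48/6 = 0.7467; mean within-Dep = 0.56/1 = 0.5600.
Geometric mean = √(0.7467 × 0.5600) = 0.6466.
HTMT = 0.1538 / 0.6466 = 0.238.

0.238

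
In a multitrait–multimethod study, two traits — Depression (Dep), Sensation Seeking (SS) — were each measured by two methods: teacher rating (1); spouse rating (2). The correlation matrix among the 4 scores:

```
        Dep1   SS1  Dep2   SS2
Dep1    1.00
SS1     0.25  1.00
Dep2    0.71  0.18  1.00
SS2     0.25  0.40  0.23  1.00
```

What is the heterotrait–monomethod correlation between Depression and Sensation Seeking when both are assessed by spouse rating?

0.23

Different traits, same method: r(Dep2, SS2) = 0.23.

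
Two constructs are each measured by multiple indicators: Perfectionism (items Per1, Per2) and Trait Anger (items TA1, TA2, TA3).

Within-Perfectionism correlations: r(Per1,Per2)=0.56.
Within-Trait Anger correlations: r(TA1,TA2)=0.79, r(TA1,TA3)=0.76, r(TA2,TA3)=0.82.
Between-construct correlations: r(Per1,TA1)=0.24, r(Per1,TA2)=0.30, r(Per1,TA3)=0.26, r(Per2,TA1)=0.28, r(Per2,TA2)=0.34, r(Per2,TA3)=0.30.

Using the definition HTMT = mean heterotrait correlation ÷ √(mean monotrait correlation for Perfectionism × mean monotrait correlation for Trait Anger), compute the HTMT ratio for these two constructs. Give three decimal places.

0.431

Mean between = 1.72/6 = 0.2867.
Mean within-Per = 0.56/1 = 0.5600; mean within-TA = 2.37/3 = 0.7900.
Geometric mean = √(0.5600 × 0.7900) = 0.6651.
HTMT = 0.2867 / 0.6651 = 0.431.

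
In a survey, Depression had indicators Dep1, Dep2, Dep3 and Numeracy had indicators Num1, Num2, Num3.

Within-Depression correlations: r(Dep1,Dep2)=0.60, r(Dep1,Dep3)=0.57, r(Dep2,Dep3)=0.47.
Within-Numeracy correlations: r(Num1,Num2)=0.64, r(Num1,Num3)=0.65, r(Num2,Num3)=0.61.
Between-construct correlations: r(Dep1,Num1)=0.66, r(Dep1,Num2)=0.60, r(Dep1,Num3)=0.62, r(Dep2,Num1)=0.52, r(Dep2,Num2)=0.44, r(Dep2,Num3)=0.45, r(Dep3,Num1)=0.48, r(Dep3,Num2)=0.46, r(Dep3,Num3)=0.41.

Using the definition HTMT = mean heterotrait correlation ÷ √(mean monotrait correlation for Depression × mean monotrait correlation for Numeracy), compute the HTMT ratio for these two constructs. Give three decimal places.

0.876

Mean heterotrait r = 4.64/9 = 0.5156.
Mean within-Dep = 1.64/3 = 0.5467; mean within-Num = 1.90/3 = 0.6333.
Geometric mean = √(0.5467 × 0.6333) = 0.5884.
HTMT = 0.5156 / 0.5884 = 0.876.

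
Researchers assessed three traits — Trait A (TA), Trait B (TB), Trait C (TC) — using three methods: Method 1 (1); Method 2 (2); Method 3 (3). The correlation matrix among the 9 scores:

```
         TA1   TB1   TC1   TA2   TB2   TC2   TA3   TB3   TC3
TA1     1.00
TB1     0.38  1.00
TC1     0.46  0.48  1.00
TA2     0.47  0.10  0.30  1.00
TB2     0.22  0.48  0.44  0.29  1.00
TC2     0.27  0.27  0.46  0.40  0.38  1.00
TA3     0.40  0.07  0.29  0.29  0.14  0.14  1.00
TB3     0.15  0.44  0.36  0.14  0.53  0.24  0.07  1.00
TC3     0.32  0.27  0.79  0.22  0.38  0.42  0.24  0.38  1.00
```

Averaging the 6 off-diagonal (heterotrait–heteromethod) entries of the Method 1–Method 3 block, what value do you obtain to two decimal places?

0.24

HTHM values (method 1 × method 3): 0.15, 0.32, 0.07, 0.27, 0.29, 0.36; mean = 1.46/6 = 0.24.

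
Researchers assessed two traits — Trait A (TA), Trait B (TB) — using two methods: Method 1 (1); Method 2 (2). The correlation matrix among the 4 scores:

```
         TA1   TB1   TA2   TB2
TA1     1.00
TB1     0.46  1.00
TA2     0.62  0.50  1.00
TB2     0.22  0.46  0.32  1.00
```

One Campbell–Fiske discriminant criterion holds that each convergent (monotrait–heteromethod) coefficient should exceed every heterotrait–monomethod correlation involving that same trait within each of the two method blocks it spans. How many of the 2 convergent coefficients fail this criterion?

Checking each validity diagonal entry against its comparison values:
TA (methods 1·2): 0.62 vs {0.46, 0.32} → pass.
TB (methods 1·2): 0.46 vs {0.46, 0.32} → fail.
1 of 2 fail.

1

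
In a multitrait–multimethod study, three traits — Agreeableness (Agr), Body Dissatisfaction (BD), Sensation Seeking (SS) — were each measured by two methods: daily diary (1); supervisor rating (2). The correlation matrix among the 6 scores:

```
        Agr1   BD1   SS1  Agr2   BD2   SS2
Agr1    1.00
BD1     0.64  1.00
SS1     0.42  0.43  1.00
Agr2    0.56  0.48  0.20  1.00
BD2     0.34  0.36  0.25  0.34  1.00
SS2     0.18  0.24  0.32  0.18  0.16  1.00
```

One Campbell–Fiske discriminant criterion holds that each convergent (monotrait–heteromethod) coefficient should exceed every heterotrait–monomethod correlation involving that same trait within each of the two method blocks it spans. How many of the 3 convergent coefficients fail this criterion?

3

Checking each validity diagonal entry against its comparison values:
Agr (methods 1·2): 0.56 vs {0.64, 0.34, 0.42, 0.18} → fail.
BD (methods 1·2): 0.36 vs {0.64, 0.34, 0.43, 0.16} → fail.
SS (methods 1·2): 0.32 vs {0.42, 0.18, 0.43, 0.16} → fail.
3 of 3 fail.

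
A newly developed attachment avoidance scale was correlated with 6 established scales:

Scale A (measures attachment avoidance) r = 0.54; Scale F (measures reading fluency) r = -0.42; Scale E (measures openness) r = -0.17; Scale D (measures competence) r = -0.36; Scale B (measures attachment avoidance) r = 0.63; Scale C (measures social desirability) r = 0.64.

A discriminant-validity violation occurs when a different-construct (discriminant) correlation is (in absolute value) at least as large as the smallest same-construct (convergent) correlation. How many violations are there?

Convergent (same construct = attachment avoidance): Scale A, Scale B.
Smallest convergent = 0.54. Discriminant |r|: 0.42, 0.17, 0.36, 0.64; count ≥ 0.54 → 1.

1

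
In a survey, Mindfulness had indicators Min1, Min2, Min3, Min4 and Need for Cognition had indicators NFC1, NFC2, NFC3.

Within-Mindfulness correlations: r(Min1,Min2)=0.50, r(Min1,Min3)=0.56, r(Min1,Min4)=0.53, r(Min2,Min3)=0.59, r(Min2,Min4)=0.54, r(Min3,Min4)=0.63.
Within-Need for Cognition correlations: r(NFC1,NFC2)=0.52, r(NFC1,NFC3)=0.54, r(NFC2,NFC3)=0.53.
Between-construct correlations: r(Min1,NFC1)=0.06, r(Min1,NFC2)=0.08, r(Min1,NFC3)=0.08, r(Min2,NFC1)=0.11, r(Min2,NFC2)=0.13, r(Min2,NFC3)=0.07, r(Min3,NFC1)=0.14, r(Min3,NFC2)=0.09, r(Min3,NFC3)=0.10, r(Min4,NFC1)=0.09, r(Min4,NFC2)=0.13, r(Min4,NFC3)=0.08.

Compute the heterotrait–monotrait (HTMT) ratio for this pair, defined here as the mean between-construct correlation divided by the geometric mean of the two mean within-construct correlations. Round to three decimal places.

0.178

Mean heterotrait r = 1.16/12 = 0.0967.
Mean within-Min = 3.35/6 = 0.5583; mean within-NFC = 1.59/3 = 0.5300.
Geometric mean = √(0.5583 × 0.5300) = 0.5440.
HTMT = 0.0967 / 0.5440 = 0.178.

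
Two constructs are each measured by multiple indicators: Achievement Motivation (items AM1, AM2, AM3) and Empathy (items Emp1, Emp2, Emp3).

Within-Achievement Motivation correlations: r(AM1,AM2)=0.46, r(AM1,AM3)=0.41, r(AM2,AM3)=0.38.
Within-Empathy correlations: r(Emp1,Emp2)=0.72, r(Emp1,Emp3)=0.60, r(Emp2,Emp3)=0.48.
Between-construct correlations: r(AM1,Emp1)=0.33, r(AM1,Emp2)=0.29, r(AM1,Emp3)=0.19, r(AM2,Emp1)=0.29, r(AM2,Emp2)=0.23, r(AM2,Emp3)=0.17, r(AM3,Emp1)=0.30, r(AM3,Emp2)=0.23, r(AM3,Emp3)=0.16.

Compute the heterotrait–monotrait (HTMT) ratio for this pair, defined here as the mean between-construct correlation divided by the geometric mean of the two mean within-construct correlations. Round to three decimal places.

0.487

Between-construct mean = 2.19/9 = 0.2433.
Mean within-AM = 1.25/3 = 0.4167; mean within-Emp = 1.80/3 = 0.6000.
Geometric mean = √(0.4167 × 0.6000) = 0.5000.
HTMT = 0.2433 / 0.5000 = 0.487.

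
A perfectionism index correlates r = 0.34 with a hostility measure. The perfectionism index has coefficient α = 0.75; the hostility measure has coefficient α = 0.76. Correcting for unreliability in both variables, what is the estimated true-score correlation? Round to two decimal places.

r_true = r_obs / √(r_xx · r_yy) = 0.34 / √(0.75 × 0.76) = 0.34 / √0.5700 = 0.34 / 0.7550 ≈ 0.45.

0.45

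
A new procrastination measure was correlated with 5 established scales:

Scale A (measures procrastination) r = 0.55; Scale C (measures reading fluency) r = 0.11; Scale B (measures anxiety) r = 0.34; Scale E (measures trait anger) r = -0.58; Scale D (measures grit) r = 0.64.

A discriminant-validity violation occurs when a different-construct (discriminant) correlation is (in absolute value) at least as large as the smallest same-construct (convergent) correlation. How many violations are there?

2

Convergent (same construct = procrastination): Scale A.
Smallest convergent = 0.55. Discriminant |r|: 0.11, 0.34, 0.58, 0.64; count ≥ 0.55 → 2.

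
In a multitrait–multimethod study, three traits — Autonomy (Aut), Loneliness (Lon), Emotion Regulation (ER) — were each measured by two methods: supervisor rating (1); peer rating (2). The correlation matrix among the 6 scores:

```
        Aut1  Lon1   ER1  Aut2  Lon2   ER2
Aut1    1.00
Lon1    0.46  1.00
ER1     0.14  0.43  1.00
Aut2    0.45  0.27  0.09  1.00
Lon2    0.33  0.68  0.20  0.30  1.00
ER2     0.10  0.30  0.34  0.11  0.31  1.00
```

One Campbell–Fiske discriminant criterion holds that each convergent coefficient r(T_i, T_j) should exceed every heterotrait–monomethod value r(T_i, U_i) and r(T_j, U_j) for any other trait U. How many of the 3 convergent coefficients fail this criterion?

Checking each validity diagonal entry against its comparison values:
Aut (methods 1·2): 0.45 vs {0.46, 0.30, 0.14, 0.11} → fail.
Lon (methods 1·2): 0.68 vs {0.46, 0.30, 0.43, 0.31} → pass.
ER (methods 1·2): 0.34 vs {0.14, 0.11, 0.43, 0.31} → fail.
2 of 3 fail.

2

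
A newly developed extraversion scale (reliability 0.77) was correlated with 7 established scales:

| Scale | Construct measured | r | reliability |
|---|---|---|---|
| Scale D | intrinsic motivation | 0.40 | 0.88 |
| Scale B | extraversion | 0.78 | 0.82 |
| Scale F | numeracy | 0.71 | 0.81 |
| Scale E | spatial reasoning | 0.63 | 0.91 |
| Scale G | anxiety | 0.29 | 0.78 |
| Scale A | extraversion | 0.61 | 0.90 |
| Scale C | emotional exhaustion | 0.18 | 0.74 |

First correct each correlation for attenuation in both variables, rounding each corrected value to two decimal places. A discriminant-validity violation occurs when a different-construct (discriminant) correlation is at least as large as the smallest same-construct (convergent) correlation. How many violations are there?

Disattenuated r (r / √(r_scale · r_new)):
  Scale D (disc): 0.40 / √(0.88·0.77) = 0.49
  Scale B (conv): 0.78 / √(0.82·0.77) = 0.98
  Scale F (disc): 0.71 / √(0.81·0.77) = 0.90
  Scale E (disc): 0.63 / √(0.91·0.77) = 0.75
  Scale G (disc): 0.29 / √(0.78·0.77) = 0.37
  Scale A (conv): 0.61 / √(0.90·0.77) = 0.73
  Scale C (disc): 0.18 / √(0.74·0.77) = 0.24
Smallest convergent = 0.73. Discriminant values: 0.49, 0.90, 0.75, 0.37, 0.24; count ≥ 0.73 → 2.

2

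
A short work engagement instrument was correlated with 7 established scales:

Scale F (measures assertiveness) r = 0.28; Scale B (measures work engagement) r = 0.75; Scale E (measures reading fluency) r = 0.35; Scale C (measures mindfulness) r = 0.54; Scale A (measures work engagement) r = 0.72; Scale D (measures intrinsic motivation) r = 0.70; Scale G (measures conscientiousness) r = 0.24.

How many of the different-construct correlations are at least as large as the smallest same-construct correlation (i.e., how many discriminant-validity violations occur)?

0

Convergent (same construct = work engagement): Scale B, Scale A.
Smallest convergent = 0.72. Discriminant values: 0.28, 0.35, 0.54, 0.70, 0.24; count ≥ 0.72 → 0.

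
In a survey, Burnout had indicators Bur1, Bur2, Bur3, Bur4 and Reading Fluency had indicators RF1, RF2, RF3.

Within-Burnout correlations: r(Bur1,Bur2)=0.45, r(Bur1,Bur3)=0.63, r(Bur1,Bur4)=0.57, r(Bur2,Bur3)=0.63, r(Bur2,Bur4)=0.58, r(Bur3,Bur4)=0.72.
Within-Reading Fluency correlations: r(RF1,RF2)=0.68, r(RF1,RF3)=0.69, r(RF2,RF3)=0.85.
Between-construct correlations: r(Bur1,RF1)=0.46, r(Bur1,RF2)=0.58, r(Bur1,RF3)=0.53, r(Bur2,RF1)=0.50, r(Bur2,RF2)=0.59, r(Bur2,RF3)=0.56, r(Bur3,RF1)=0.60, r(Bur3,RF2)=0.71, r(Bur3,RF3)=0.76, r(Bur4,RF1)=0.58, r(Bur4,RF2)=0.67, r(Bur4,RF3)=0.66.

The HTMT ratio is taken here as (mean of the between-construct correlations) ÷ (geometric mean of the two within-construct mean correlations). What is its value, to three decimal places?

0.903

Between-construct mean = 7.20/12 = 0.6000.
Mean within-Bur = 3.58/6 = 0.5967; mean within-RF = 2.22/3 = 0.7400.
Geometric mean = √(0.5967 × 0.7400) = 0.6645.
HTMT = 0.6000 / 0.6645 = 0.903.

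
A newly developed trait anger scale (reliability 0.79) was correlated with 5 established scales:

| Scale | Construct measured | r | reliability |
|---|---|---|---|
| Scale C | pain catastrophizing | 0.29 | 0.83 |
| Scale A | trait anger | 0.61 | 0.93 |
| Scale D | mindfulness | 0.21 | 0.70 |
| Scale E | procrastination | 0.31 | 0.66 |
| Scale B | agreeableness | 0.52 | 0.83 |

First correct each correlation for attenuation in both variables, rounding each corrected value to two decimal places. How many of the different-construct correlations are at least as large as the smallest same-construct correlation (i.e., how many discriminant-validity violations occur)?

0

Disattenuated r (r / √(r_scale · r_new)):
  Scale C (disc): 0.29 / √(0.83·0.79) = 0.36
  Scale A (conv): 0.61 / √(0.93·0.79) = 0.71
  Scale D (disc): 0.21 / √(0.70·0.79) = 0.28
  Scale E (disc): 0.31 / √(0.66·0.79) = 0.43
  Scale B (disc): 0.52 / √(0.83·0.79) = 0.64
Smallest convergent = 0.71. Discriminant values: 0.36, 0.28, 0.43, 0.64; count ≥ 0.71 → 0.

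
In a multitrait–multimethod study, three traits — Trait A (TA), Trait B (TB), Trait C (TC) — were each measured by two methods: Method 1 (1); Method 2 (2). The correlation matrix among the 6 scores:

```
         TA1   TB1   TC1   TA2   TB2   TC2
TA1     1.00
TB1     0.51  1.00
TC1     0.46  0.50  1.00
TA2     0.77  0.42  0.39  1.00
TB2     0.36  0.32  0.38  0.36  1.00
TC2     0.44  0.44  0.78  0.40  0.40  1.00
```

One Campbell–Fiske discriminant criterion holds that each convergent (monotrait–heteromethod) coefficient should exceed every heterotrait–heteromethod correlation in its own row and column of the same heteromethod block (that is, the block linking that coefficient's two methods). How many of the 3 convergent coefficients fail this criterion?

Each convergent coefficient versus the relevant comparison correlations:
TA (methods 1·2): 0.77 vs {0.36, 0.42, 0.44, 0.39} → pass.
TB (methods 1·2): 0.32 vs {0.42, 0.36, 0.44, 0.38} → fail.
TC (methods 1·2): 0.78 vs {0.39, 0.44, 0.38, 0.44} → pass.
1 of 3 fail.

1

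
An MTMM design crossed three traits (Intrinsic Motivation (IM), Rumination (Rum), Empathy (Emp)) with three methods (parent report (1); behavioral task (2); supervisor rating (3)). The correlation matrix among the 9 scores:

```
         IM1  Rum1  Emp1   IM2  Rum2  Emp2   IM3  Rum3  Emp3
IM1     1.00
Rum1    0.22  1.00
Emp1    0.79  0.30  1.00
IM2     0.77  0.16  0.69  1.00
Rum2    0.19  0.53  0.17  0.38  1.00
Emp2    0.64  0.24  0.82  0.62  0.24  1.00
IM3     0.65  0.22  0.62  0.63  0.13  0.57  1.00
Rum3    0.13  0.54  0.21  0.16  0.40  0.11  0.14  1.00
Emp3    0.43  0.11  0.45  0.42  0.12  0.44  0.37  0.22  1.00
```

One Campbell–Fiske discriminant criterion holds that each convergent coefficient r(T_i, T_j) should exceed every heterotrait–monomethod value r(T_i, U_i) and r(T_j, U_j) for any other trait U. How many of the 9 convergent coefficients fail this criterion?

4

Checking each validity diagonal entry against its comparison values:
IM (methods 1·2): 0.77 vs {0.22, 0.38, 0.79, 0.62} → fail.
IM (methods 1·3): 0.65 vs {0.22, 0.14, 0.79, 0.37} → fail.
IM (methods 2·3): 0.63 vs {0.38, 0.14, 0.62, 0.37} → pass.
Rum (methods 1·2): 0.53 vs {0.22, 0.38, 0.30, 0.24} → pass.
Rum (methods 1·3): 0.54 vs {0.22, 0.14, 0.30, 0.22} → pass.
Rum (methods 2·3): 0.40 vs {0.38, 0.14, 0.24, 0.22} → pass.
Emp (methods 1·2): 0.82 vs {0.79, 0.62, 0.30, 0.24} → pass.
Emp (methods 1·3): 0.45 vs {0.79, 0.37, 0.30, 0.22} → fail.
Emp (methods 2·3): 0.44 vs {0.62, 0.37, 0.24, 0.22} → fail.
4 of 9 fail.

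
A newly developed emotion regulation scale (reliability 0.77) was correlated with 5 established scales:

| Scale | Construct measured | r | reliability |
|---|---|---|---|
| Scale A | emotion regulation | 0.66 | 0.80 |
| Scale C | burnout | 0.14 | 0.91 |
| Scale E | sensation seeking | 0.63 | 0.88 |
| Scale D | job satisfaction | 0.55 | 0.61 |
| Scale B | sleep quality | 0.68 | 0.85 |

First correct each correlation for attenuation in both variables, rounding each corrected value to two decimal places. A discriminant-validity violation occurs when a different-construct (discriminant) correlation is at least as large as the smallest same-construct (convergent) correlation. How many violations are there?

1

Disattenuated r (r / √(r_scale · r_new)):
  Scale A (conv): 0.66 / √(0.80·0.77) = 0.84
  Scale C (disc): 0.14 / √(0.91·0.77) = 0.17
  Scale E (disc): 0.63 / √(0.88·0.77) = 0.77
  Scale D (disc): 0.55 / √(0.61·0.77) = 0.80
  Scale B (disc): 0.68 / √(0.85·0.77) = 0.84
Smallest convergent = 0.84. Discriminant values: 0.17, 0.77, 0.80, 0.84; count ≥ 0.84 → 1.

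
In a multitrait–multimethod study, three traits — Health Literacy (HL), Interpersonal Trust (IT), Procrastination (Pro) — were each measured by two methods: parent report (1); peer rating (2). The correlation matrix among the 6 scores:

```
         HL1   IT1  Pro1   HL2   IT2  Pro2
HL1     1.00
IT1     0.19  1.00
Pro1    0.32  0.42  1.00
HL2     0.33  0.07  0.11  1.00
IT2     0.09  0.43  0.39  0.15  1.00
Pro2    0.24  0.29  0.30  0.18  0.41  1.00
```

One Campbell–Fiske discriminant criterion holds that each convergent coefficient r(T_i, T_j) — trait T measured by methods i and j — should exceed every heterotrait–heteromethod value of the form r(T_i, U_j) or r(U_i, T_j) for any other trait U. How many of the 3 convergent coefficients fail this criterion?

Checking each validity diagonal entry against its comparison values:
HL (methods 1·2): 0.33 vs {0.09, 0.07, 0.24, 0.11} → pass.
IT (methods 1·2): 0.43 vs {0.07, 0.09, 0.29, 0.39} → pass.
Pro (methods 1·2): 0.30 vs {0.11, 0.24, 0.39, 0.29} → fail.
1 of 3 fail.

1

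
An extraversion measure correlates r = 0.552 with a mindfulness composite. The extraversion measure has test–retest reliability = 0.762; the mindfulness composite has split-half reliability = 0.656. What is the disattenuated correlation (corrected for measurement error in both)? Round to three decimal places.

r_true = r_obs / √(r_xx · r_yy) = 0.552 / √(0.762 × 0.656) = 0.552 / √0.499872 = 0.552 / 0.7070 ≈ 0.781.

0.781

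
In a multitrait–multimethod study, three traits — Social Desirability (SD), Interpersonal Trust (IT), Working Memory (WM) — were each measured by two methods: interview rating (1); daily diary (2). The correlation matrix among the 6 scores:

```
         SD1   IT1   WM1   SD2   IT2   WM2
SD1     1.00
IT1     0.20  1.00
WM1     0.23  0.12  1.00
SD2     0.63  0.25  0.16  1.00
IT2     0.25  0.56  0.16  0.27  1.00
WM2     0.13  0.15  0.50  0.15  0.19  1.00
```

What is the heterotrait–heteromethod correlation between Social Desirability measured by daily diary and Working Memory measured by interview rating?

0.16

Different traits and methods: r(SD2, WM1) = 0.16.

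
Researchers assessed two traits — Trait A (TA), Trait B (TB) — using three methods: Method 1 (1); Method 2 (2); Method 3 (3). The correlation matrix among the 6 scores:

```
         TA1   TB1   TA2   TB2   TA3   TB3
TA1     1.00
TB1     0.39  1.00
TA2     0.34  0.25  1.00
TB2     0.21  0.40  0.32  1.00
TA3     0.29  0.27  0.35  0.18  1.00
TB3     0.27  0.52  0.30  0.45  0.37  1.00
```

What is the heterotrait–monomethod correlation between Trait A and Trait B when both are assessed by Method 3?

0.37

Different traits, same method: r(TA3, TB3) = 0.37.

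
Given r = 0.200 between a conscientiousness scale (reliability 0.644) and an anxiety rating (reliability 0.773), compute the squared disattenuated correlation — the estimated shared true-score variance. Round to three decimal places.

Disattenuated r = 0.200 / √(0.644 × 0.773) = 0.200 / 0.7056 = 0.2834.
Shared true-score variance = 0.2834² = 0.0803 ≈ 0.080.

0.080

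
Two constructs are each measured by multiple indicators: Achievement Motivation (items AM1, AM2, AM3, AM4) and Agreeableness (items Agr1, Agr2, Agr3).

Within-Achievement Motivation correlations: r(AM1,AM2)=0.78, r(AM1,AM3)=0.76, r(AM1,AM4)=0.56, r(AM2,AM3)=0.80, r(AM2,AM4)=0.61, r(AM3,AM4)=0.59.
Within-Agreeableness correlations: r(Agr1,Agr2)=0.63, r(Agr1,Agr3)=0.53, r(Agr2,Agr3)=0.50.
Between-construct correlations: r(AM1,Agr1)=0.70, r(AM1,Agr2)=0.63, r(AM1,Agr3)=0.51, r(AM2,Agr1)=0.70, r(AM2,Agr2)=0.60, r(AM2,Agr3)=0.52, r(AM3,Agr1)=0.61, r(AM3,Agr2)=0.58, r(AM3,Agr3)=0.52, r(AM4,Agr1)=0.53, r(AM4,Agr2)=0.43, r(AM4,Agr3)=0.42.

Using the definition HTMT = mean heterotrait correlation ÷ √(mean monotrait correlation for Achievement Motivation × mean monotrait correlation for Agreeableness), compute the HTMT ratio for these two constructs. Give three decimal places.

0.915

Between-construct mean = 6.75/12 = 0.5625.
Mean within-AM = 4.10/6 = 0.6833; mean within-Agr = 1.66/3 = 0.5533.
Geometric mean = √(0.6833 × 0.5533) = 0.6149.
HTMT = 0.5625 / 0.6149 = 0.915.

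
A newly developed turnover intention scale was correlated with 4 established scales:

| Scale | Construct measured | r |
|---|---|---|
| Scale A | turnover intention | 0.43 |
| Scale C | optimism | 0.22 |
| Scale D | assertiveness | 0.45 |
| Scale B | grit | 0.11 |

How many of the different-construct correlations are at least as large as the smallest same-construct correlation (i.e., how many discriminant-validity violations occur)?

Convergent (same construct = turnover intention): Scale A.
Smallest convergent = 0.43. Discriminant values: 0.22, 0.45, 0.11; count ≥ 0.43 → 1.

1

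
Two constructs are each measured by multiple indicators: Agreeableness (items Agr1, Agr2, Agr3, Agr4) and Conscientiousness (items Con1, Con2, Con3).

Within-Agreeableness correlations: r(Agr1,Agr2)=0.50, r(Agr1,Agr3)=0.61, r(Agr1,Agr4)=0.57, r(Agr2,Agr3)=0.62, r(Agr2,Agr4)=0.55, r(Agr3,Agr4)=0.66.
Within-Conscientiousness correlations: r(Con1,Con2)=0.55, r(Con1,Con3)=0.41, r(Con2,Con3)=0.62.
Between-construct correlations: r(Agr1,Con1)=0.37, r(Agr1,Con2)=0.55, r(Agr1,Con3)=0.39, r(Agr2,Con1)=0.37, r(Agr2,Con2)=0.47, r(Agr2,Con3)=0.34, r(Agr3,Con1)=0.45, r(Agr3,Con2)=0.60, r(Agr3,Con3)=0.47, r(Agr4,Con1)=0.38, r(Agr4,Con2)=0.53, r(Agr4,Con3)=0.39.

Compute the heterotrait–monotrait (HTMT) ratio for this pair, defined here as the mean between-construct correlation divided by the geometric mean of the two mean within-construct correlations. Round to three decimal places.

0.797

Mean heterotrait r = 5.31/12 = 0.4425.
Mean within-Agr = 3.51/6 = 0.5850; mean within-Con = 1.58/3 = 0.5267.
Geometric mean = √(0.5850 × 0.5267) = 0.5551.
HTMT = 0.4425 / 0.5551 = 0.797.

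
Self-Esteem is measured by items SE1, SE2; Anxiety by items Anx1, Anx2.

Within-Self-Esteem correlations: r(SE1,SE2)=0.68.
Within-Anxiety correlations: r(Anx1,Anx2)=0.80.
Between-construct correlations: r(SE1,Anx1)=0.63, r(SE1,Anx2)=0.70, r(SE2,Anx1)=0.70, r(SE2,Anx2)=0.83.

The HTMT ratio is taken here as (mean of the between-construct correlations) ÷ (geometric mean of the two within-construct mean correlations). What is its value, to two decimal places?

Mean heterotrait r = 2.86/4 = 0.7150.
Mean within-SE = 0.68/1 = 0.6800; mean within-Anx = 0.80/1 = 0.8000.
Geometric mean = √(0.6800 × 0.8000) = 0.7376.
HTMT = 0.7150 / 0.7376 = 0.97.

0.97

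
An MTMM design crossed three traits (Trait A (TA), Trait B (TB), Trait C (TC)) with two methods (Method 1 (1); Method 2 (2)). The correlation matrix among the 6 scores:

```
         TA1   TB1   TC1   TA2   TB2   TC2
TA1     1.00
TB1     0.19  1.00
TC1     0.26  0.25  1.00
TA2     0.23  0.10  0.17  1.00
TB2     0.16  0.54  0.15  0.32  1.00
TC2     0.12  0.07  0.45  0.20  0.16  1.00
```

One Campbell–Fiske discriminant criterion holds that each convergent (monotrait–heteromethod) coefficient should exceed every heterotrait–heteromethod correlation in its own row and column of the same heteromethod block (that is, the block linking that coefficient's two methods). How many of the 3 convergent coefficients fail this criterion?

0

Convergent coefficients and their comparison sets:
TA (methods 1·2): 0.23 vs {0.16, 0.10, 0.12, 0.17} → pass.
TB (methods 1·2): 0.54 vs {0.10, 0.16, 0.07, 0.15} → pass.
TC (methods 1·2): 0.45 vs {0.17, 0.12, 0.15, 0.07} → pass.
0 of 3 fail.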